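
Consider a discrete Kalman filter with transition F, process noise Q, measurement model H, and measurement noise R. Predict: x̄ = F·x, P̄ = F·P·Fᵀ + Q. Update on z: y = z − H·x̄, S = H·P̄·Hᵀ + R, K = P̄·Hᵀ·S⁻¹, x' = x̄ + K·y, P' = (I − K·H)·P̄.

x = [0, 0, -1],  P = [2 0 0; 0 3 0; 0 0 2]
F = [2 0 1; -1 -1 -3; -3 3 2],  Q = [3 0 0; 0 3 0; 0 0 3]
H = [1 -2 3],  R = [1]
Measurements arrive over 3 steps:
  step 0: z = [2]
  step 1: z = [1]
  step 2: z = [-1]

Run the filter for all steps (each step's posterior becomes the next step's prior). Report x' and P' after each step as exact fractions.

step 0: x̄ = F·x = [-1, 3, -2]
step 0: P̄ = F·P·Fᵀ + Q = [13 -10 -8; -10 26 -15; -8 -15 56]
step 0: y = z − H·x̄ = [15]
step 0: S = H·P̄·Hᵀ + R = [794]
step 0: K = P̄·Hᵀ·S⁻¹ = [9/794; -107/794; 95/397]
step 0: x' = x̄ + K·y = [-659/794, 777/794, 631/397]
step 0: P' = (I − K·H)·P̄ = [10241/794 -6977/794 -4031/397; -6977/794 9195/794 4210/397; -4031/397 4210/397 4182/397]
step 1: x̄ = F·x = [-28/397, -1952/397, 3416/397]
step 1: P̄ = F·P·Fᵀ + Q = [9731/397 8197/397 -34691/397; 8197/397 42644/397 -98050/397; -34691/397 -98050/397 267066/397]
step 1: y = z − H·x̄ = [-13727/397]
step 1: S = H·P̄·Hᵀ + R = [3519964/397]
step 1: K = P̄·Hᵀ·S⁻¹ = [-27684/879991; -371241/3519964; 962607/3519964]
step 1: x' = x̄ + K·y = [127880/125713, -638699/502852, -428035/502852]
step 1: P' = (I − K·H)·P̄ = [13847801/879991 -7718261/879991 -9770669/879991; -7718261/879991 30945755/3519964 30797771/3519964; -9770669/879991 30797771/3519964 33880275/3519964]
step 2: x̄ = F·x = [595005/502852, 50403/17959, -4306727/502852]
step 2: P̄ = F·P·Fᵀ + Q = [109674279/3519964 3289422/125713 -396514301/3519964; 3289422/125713 1481448/17959 -26510697/125713; -396514301/3519964 -26510697/125713 2317393779/3519964]
step 2: y = z − H·x̄ = [3661223/125713]
step 2: S = H·P̄·Hᵀ + R = [7072821652/879991]
step 2: K = P̄·Hᵀ·S⁻¹ = [-79004766/1768205413; -678880587/7072821652; 2010066517/7072821652]
step 2: x' = x̄ + K·y = [-834640839/7072821652, 78804807/7072821652, -508849980/1768205413]
step 2: P' = (I − K·H)·P̄ = [106885871541/7072821652 -14682179040/1768205413 -74886440975/7072821652; -14682179040/1768205413 59709707985/7072821652 59156417181/7072821652; -74886440975/7072821652 59156417181/7072821652 32534890309/3536410826]

step 0: x' = [-659/794, 777/794, 631/397], P' = [10241/794 -6977/794 -4031/397; -6977/794 9195/794 4210/397; -4031/397 4210/397 4182/397]
step 1: x' = [127880/125713, -638699/502852, -428035/502852], P' = [13847801/879991 -7718261/879991 -9770669/879991; -7718261/879991 30945755/3519964 30797771/3519964; -9770669/879991 30797771/3519964 33880275/3519964]
step 2: x' = [-834640839/7072821652, 78804807/7072821652, -508849980/1768205413], P' = [106885871541/7072821652 -14682179040/1768205413 -74886440975/7072821652; -14682179040/1768205413 59709707985/7072821652 59156417181/7072821652; -74886440975/7072821652 59156417181/7072821652 32534890309/3536410826]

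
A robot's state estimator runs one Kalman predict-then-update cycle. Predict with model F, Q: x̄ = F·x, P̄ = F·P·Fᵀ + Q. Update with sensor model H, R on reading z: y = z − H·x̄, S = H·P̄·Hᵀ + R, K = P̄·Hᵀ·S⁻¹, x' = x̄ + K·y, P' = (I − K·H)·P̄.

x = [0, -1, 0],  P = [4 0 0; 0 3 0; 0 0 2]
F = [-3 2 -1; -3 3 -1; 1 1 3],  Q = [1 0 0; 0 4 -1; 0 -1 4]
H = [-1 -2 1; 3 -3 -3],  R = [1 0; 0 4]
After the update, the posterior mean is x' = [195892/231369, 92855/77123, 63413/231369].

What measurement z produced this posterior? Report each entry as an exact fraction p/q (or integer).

x̄ = F·x = [-2, -3, -1]
P̄ = F·P·Fᵀ + Q = [51 56 -12; 56 69 -10; -12 -10 29]
S = H·P̄·Hᵀ + R = [645 -96; -96 373]
K = P̄·Hᵀ·S⁻¹ = [-63259/231369 -1085/77123; -25652/77123 -8463/77123; 13825/231369 -18043/77123]
x' − x̄ = [658630/231369, 324224/77123, 294782/231369] = K·y
y = (KᵀK)⁻¹·Kᵀ·(x' − x̄) = [-10, -8]
z = y + H·x̄ = [-10, -8] + [7, 6] = [-3, -2]

z = [-3, -2]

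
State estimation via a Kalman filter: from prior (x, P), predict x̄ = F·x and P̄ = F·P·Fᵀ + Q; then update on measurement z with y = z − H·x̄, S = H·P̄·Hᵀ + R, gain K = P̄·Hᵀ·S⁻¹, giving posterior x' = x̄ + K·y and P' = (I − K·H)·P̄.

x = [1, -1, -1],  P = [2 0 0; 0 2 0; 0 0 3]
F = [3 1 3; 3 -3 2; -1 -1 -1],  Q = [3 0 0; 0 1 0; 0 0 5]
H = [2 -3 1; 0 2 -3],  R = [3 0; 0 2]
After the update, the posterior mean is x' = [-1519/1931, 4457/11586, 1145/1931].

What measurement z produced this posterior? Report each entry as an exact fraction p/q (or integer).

z = [-2, -1]

x̄ = F·x = [-1, 4, 1]
P̄ = F·P·Fᵀ + Q = [50 30 -17; 30 49 -6; -17 -6 12]
S = H·P̄·Hᵀ + R = [264 -174; -174 378]
K = P̄·Hᵀ·S⁻¹ = [463/1931 4681/11586; -2495/11586 2407/11586; -274/1931 -1114/5793]
x' − x̄ = [412/1931, -41887/11586, -786/1931] = K·y
y = (KᵀK)⁻¹·Kᵀ·(x' − x̄) = [11, -6]
z = y + H·x̄ = [11, -6] + [-13, 5] = [-2, -1]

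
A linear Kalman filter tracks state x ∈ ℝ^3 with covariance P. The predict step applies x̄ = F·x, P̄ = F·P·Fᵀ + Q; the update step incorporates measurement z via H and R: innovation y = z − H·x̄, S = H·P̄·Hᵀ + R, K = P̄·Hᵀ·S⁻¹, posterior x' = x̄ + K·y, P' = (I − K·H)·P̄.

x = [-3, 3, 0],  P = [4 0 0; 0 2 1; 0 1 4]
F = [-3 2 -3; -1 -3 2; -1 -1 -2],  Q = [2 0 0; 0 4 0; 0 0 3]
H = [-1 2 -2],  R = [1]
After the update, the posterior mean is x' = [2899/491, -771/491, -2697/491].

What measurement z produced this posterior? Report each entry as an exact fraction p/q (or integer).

z = [2]

x̄ = F·x = [15, -6, 0]
P̄ = F·P·Fᵀ + Q = [70 -11 31; -11 30 -2; 31 -2 29]
S = H·P̄·Hᵀ + R = [491]
K = P̄·Hᵀ·S⁻¹ = [-154/491; 75/491; -93/491]
x' − x̄ = [-4466/491, 2175/491, -2697/491] = K·y
y = (KᵀK)⁻¹·Kᵀ·(x' − x̄) = [29]
z = y + H·x̄ = [29] + [-27] = [2]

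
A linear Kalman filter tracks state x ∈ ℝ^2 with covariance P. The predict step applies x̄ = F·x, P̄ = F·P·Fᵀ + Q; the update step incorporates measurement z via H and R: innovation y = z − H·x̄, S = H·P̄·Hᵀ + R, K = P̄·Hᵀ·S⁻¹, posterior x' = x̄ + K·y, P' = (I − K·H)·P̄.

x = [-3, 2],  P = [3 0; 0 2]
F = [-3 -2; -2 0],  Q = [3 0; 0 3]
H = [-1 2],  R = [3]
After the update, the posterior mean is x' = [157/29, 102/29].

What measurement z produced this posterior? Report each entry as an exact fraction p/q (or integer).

x̄ = F·x = [5, 6]
P̄ = F·P·Fᵀ + Q = [38 18; 18 15]
S = H·P̄·Hᵀ + R = [29]
K = P̄·Hᵀ·S⁻¹ = [-2/29; 12/29]
x' − x̄ = [12/29, -72/29] = K·y
y = (KᵀK)⁻¹·Kᵀ·(x' − x̄) = [-6]
z = y + H·x̄ = [-6] + [7] = [1]

z = [1]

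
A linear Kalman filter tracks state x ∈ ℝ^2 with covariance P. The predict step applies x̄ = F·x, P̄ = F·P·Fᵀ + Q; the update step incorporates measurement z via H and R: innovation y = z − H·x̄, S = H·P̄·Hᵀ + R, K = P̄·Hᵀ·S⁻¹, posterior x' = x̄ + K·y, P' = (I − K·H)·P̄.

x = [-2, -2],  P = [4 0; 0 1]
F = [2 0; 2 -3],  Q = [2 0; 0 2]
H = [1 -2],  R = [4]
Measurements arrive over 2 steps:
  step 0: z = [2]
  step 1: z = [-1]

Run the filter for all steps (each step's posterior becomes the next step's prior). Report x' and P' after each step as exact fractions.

step 0: x' = [-202/33, -124/33], P' = [496/33 262/33; 262/33 169/33]
step 1: x' = [-8021/1121, -3143/1121], P' = [46864/1121 22206/1121; 22206/1121 11545/1121]

step 0: x̄ = F·x = [-4, 2]
step 0: P̄ = F·P·Fᵀ + Q = [18 16; 16 27]
step 0: y = z − H·x̄ = [10]
step 0: S = H·P̄·Hᵀ + R = [66]
step 0: K = P̄·Hᵀ·S⁻¹ = [-7/33; -19/33]
step 0: x' = x̄ + K·y = [-202/33, -124/33]
step 0: P' = (I − K·H)·P̄ = [496/33 262/33; 262/33 169/33]
step 1: x̄ = F·x = [-404/33, -32/33]
step 1: P̄ = F·P·Fᵀ + Q = [2050/33 412/33; 412/33 427/33]
step 1: y = z − H·x̄ = [307/33]
step 1: S = H·P̄·Hᵀ + R = [2242/33]
step 1: K = P̄·Hᵀ·S⁻¹ = [613/1121; -221/1121]
step 1: x' = x̄ + K·y = [-8021/1121, -3143/1121]
step 1: P' = (I − K·H)·P̄ = [46864/1121 22206/1121; 22206/1121 11545/1121]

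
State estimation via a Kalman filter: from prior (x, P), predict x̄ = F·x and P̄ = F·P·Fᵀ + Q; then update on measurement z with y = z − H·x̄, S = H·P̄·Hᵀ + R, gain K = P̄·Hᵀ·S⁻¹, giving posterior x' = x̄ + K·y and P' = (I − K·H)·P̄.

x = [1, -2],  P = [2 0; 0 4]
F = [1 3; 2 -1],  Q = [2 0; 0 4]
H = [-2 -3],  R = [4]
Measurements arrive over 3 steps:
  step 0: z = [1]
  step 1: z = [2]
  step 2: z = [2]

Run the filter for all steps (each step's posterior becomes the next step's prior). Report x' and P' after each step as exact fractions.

step 0: x' = [-307/53, 188/53], P' = [1336/53 -872/53; -872/53 592/53]
step 1: x' = [411/6440, -139/184], P' = [30323/3220 -595/92; -595/92 449/92]
step 2: x' = [-206479/95159, 74294/95159], P' = [11963392/1237067 -8196096/1237067; -8196096/1237067 6155148/1237067]

step 0: x̄ = F·x = [-5, 4]
step 0: P̄ = F·P·Fᵀ + Q = [40 -8; -8 16]
step 0: y = z − H·x̄ = [3]
step 0: S = H·P̄·Hᵀ + R = [212]
step 0: K = P̄·Hᵀ·S⁻¹ = [-14/53; -8/53]
step 0: x' = x̄ + K·y = [-307/53, 188/53]
step 0: P' = (I − K·H)·P̄ = [1336/53 -872/53; -872/53 592/53]
step 1: x̄ = F·x = [257/53, -802/53]
step 1: P̄ = F·P·Fᵀ + Q = [1538/53 -3464/53; -3464/53 9636/53]
step 1: y = z − H·x̄ = [-1786/53]
step 1: S = H·P̄·Hᵀ + R = [51520/53]
step 1: K = P̄·Hᵀ·S⁻¹ = [1829/12880; -157/368]
step 1: x' = x̄ + K·y = [411/6440, -139/184]
step 1: P' = (I − K·H)·P̄ = [30323/3220 -595/92; -595/92 449/92]
step 2: x̄ = F·x = [-1773/805, 5687/6440]
step 2: P̄ = F·P·Fᵀ + Q = [13312/805 -22656/805; -22656/805 233187/3220]
step 2: y = z − H·x̄ = [1573/6440]
step 2: S = H·P̄·Hᵀ + R = [1237067/3220]
step 2: K = P̄·Hᵀ·S⁻¹ = [165376/1237067; -518313/1237067]
step 2: x' = x̄ + K·y = [-206479/95159, 74294/95159]
step 2: P' = (I − K·H)·P̄ = [11963392/1237067 -8196096/1237067; -8196096/1237067 6155148/1237067]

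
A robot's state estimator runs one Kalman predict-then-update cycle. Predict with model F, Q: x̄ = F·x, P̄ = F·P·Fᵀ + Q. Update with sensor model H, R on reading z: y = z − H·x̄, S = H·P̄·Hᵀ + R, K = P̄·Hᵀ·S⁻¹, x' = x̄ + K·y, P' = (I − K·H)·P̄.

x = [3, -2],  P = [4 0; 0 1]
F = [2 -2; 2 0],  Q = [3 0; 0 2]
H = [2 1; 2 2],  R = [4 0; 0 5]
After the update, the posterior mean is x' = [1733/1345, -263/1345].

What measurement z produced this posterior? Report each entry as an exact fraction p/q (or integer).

x̄ = F·x = [10, 6]
P̄ = F·P·Fᵀ + Q = [23 16; 16 18]
S = H·P̄·Hᵀ + R = [178 224; 224 297]
K = P̄·Hᵀ·S⁻¹ = [471/1345 -2/1345; -191/1345 452/1345]
x' − x̄ = [-11717/1345, -8333/1345] = K·y
y = (KᵀK)⁻¹·Kᵀ·(x' − x̄) = [-25, -29]
z = y + H·x̄ = [-25, -29] + [26, 32] = [1, 3]

z = [1, 3]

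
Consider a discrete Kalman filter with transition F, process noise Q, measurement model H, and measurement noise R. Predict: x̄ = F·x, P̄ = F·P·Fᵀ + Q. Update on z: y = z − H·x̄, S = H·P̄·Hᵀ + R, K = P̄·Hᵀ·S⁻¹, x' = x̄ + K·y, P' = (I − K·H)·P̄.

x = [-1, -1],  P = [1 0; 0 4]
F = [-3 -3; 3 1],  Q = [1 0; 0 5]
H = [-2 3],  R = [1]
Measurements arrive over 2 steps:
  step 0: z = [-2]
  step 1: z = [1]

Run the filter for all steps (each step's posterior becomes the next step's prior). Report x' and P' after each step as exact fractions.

step 0: x̄ = F·x = [6, -4]
step 0: P̄ = F·P·Fᵀ + Q = [46 -21; -21 18]
step 0: y = z − H·x̄ = [22]
step 0: S = H·P̄·Hᵀ + R = [599]
step 0: K = P̄·Hᵀ·S⁻¹ = [-155/599; 96/599]
step 0: x' = x̄ + K·y = [184/599, -284/599]
step 0: P' = (I − K·H)·P̄ = [3529/599 2301/599; 2301/599 1566/599]
step 1: x̄ = F·x = [300/599, 268/599]
step 1: P̄ = F·P·Fᵀ + Q = [87872/599 -64071/599; -64071/599 50128/599]
step 1: y = z − H·x̄ = [395/599]
step 1: S = H·P̄·Hᵀ + R = [1572091/599]
step 1: K = P̄·Hᵀ·S⁻¹ = [-367957/1572091; 278526/1572091]
step 1: x' = x̄ + K·y = [544715/1572091, 887042/1572091]
step 1: P' = (I − K·H)·P̄ = [4591697/1572091 2938479/1572091; 2938479/1572091 2051828/1572091]

step 0: x' = [184/599, -284/599], P' = [3529/599 2301/599; 2301/599 1566/599]
step 1: x' = [544715/1572091, 887042/1572091], P' = [4591697/1572091 2938479/1572091; 2938479/1572091 2051828/1572091]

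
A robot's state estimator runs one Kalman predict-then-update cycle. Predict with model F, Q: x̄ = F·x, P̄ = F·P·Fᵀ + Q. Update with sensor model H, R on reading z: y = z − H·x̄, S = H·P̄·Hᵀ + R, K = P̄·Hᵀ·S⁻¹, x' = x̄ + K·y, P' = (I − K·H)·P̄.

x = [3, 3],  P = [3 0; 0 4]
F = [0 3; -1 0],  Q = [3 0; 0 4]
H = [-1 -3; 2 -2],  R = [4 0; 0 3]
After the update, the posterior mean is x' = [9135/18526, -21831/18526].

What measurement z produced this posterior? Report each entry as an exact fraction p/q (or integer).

x̄ = F·x = [9, -3]
P̄ = F·P·Fᵀ + Q = [39 0; 0 7]
S = H·P̄·Hᵀ + R = [106 -36; -36 187]
K = P̄·Hᵀ·S⁻¹ = [-4485/18526 3432/9263; -4431/18526 -1120/9263]
x' − x̄ = [-157599/18526, 33747/18526] = K·y
y = (KᵀK)⁻¹·Kᵀ·(x' − x̄) = [3, -21]
z = y + H·x̄ = [3, -21] + [0, 24] = [3, 3]

z = [3, 3]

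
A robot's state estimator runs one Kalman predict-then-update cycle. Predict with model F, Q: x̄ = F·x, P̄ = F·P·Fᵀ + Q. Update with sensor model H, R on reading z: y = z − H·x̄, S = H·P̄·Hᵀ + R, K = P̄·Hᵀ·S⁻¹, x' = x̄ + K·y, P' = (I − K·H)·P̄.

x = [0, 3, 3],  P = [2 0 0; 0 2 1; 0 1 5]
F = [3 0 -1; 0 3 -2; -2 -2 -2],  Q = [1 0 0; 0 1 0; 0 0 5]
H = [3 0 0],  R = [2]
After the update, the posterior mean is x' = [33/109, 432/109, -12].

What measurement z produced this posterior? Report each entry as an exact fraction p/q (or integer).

x̄ = F·x = [-3, 3, -12]
P̄ = F·P·Fᵀ + Q = [24 7 0; 7 27 6; 0 6 49]
S = H·P̄·Hᵀ + R = [218]
K = P̄·Hᵀ·S⁻¹ = [36/109; 21/218; 0]
x' − x̄ = [360/109, 105/109, 0] = K·y
y = (KᵀK)⁻¹·Kᵀ·(x' − x̄) = [10]
z = y + H·x̄ = [10] + [-9] = [1]

z = [1]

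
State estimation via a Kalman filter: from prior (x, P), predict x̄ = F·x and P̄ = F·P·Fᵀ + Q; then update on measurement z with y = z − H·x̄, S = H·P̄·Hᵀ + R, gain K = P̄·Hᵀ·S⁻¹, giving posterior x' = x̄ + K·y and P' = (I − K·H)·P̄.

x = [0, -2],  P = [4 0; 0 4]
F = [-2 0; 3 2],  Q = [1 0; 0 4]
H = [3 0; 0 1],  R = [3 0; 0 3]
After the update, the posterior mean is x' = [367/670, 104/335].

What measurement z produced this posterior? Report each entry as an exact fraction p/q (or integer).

x̄ = F·x = [0, -4]
P̄ = F·P·Fᵀ + Q = [17 -24; -24 56]
S = H·P̄·Hᵀ + R = [156 -72; -72 59]
K = P̄·Hᵀ·S⁻¹ = [427/1340 -6/335; -18/335 296/335]
x' − x̄ = [367/670, 1444/335] = K·y
y = (KᵀK)⁻¹·Kᵀ·(x' − x̄) = [2, 5]
z = y + H·x̄ = [2, 5] + [0, -4] = [2, 1]

z = [2, 1]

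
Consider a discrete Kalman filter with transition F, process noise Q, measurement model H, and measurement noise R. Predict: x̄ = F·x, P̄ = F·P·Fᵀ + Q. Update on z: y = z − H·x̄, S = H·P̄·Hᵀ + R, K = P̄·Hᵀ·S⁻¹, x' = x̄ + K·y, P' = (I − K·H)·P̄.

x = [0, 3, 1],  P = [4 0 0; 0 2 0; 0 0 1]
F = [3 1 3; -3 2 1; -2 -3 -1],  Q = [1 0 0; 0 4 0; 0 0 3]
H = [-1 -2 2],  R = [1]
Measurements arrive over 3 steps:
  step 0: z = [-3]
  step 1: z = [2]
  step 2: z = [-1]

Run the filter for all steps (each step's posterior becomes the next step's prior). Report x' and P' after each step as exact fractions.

step 0: x̄ = F·x = [6, 7, -10]
step 0: P̄ = F·P·Fᵀ + Q = [48 -29 -33; -29 49 11; -33 11 38]
step 0: y = z − H·x̄ = [37]
step 0: S = H·P̄·Hᵀ + R = [325]
step 0: K = P̄·Hᵀ·S⁻¹ = [-56/325; -47/325; 87/325]
step 0: x' = x̄ + K·y = [-122/325, 536/325, -31/325]
step 0: P' = (I − K·H)·P̄ = [12464/325 -12057/325 -5853/325; -12057/325 13716/325 7664/325; -5853/325 7664/325 4781/325]
step 1: x̄ = F·x = [77/325, 1407/325, -1333/325]
step 1: P̄ = F·P·Fᵀ + Q = [37534/325 -17806/325 -21611/325; -17806/325 383579/325 -116751/325; -21611/325 -116751/325 56944/325]
step 1: y = z − H·x̄ = [6207/325]
step 1: S = H·P̄·Hᵀ + R = [2749179/325]
step 1: K = P̄·Hᵀ·S⁻¹ = [-15048/916393; -327618/916393; 369001/2749179]
step 1: x' = x̄ + K·y = [-70279/916393, -2289723/916393, -1409504/916393]
step 1: P' = (I − K·H)·P̄ = [103743286/916393 -95714710/916393 -43850591/916393; -95714710/916393 90795227/916393 42774063/916393; -43850591/916393 42774063/916393 62730803/2749179]
step 2: x̄ = F·x = [-6729072/916393, -5778113/916393, 8419231/916393]
step 2: P̄ = F·P·Fᵀ + Q = [106639083/916393 -413990460/916393 62200299/916393; -413990460/916393 8712667919/2749179 -2038549109/2749179; 62200299/916393 -2038549109/2749179 565365383/2749179]
step 2: y = z − H·x̄ = [-36040153/916393]
step 2: S = H·P̄·Hᵀ + R = [48028903400/2749179]
step 2: K = P̄·Hᵀ·S⁻¹ = [507445461/9605780680; -5065115669/12007225850; 5021228087/48028903400]
step 2: x' = x̄ + K·y = [-90492181701/9605780680, 123493343899/12007225850, 243782529873/48028903400]
step 2: P' = (I − K·H)·P̄ = [129896994717/1921156136 -149956120029/2401445170 -274828270593/9605780680; -149956120029/2401445170 362541780307/6003612925 347660702707/12007225850; -274828270593/9605780680 347660702707/12007225850 706082748389/48028903400]

step 0: x' = [-122/325, 536/325, -31/325], P' = [12464/325 -12057/325 -5853/325; -12057/325 13716/325 7664/325; -5853/325 7664/325 4781/325]
step 1: x' = [-70279/916393, -2289723/916393, -1409504/916393], P' = [103743286/916393 -95714710/916393 -43850591/916393; -95714710/916393 90795227/916393 42774063/916393; -43850591/916393 42774063/916393 62730803/2749179]
step 2: x' = [-90492181701/9605780680, 123493343899/12007225850, 243782529873/48028903400], P' = [129896994717/1921156136 -149956120029/2401445170 -274828270593/9605780680; -149956120029/2401445170 362541780307/6003612925 347660702707/12007225850; -274828270593/9605780680 347660702707/12007225850 706082748389/48028903400]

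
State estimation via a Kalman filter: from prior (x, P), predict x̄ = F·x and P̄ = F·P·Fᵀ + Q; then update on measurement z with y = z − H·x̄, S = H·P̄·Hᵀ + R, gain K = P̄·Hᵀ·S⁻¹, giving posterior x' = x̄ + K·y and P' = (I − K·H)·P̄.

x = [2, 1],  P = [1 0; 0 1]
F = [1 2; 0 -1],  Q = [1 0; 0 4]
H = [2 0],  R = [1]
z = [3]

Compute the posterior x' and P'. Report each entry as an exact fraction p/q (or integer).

x' = [8/5, -1/5]
P' = [6/25 -2/25; -2/25 109/25]

x̄ = F·x = [4, -1]
P̄ = F·P·Fᵀ + Q = [6 -2; -2 5]
y = z − H·x̄ = [-5]
S = H·P̄·Hᵀ + R = [25]
K = P̄·Hᵀ·S⁻¹ = [12/25; -4/25]
x' = x̄ + K·y = [8/5, -1/5]
P' = (I − K·H)·P̄ = [6/25 -2/25; -2/25 109/25]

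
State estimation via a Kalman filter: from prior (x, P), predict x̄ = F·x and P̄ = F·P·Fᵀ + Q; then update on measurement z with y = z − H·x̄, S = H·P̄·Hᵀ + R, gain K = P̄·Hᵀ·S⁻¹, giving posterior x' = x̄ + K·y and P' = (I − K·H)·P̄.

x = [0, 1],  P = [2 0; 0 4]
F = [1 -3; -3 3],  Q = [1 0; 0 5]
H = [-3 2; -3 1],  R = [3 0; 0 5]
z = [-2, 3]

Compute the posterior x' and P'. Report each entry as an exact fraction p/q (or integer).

x̄ = F·x = [-3, 3]
P̄ = F·P·Fᵀ + Q = [39 -42; -42 59]
y = z − H·x̄ = [-17, -9]
S = H·P̄·Hᵀ + R = [1094 847; 847 667]
K = P̄·Hᵀ·S⁻¹ = [606/12289 -3699/12289; 6053/12289 -4278/12289]
x' = x̄ + K·y = [-13878/12289, -27532/12289]
P' = (I − K·H)·P̄ = [12936/12289 20313/12289; 20313/12289 39549/12289]

x' = [-13878/12289, -27532/12289]
P' = [12936/12289 20313/12289; 20313/12289 39549/12289]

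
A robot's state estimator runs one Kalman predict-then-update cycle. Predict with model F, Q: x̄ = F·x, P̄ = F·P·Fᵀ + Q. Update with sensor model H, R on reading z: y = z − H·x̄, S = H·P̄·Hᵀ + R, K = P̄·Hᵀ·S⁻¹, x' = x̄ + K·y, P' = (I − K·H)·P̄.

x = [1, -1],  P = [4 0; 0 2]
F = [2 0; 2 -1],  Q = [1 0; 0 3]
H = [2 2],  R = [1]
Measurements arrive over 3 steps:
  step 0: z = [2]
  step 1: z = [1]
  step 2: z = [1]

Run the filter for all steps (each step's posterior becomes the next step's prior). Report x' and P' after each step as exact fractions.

step 0: x̄ = F·x = [2, 3]
step 0: P̄ = F·P·Fᵀ + Q = [17 16; 16 21]
step 0: y = z − H·x̄ = [-8]
step 0: S = H·P̄·Hᵀ + R = [281]
step 0: K = P̄·Hᵀ·S⁻¹ = [66/281; 74/281]
step 0: x' = x̄ + K·y = [34/281, 251/281]
step 0: P' = (I − K·H)·P̄ = [421/281 -388/281; -388/281 425/281]
step 1: x̄ = F·x = [68/281, -183/281]
step 1: P̄ = F·P·Fᵀ + Q = [1965/281 2460/281; 2460/281 4504/281]
step 1: y = z − H·x̄ = [511/281]
step 1: S = H·P̄·Hᵀ + R = [45837/281]
step 1: K = P̄·Hᵀ·S⁻¹ = [2950/15279; 13928/45837]
step 1: x' = x̄ + K·y = [9062/15279, -4523/45837]
step 1: P' = (I − K·H)·P̄ = [4645/5093 -12460/15279; -12460/15279 44344/45837]
step 2: x̄ = F·x = [18124/15279, 58895/45837]
step 2: P̄ = F·P·Fᵀ + Q = [23673/5093 80660/15279; 80660/15279 498595/45837]
step 2: y = z − H·x̄ = [-16427/4167]
step 2: S = H·P̄·Hᵀ + R = [438935/4167]
step 2: K = P̄·Hᵀ·S⁻¹ = [82734/438935; 26930/87787]
step 2: x' = x̄ + K·y = [2139666/4828285, 72965/965657]
step 2: P' = (I − K·H)·P̄ = [4373437/4828285 -783680/965657; -783680/965657 931795/965657]

step 0: x' = [34/281, 251/281], P' = [421/281 -388/281; -388/281 425/281]
step 1: x' = [9062/15279, -4523/45837], P' = [4645/5093 -12460/15279; -12460/15279 44344/45837]
step 2: x' = [2139666/4828285, 72965/965657], P' = [4373437/4828285 -783680/965657; -783680/965657 931795/965657]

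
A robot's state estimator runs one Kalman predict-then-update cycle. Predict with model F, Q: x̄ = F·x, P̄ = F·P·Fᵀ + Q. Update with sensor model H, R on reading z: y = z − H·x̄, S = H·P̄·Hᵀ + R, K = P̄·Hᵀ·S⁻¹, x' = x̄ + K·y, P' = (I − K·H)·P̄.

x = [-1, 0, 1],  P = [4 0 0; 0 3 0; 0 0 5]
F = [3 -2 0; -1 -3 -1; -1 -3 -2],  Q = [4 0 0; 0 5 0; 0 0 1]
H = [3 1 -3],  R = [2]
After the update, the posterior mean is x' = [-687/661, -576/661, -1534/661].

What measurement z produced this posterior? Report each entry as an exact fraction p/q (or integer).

z = [3]

x̄ = F·x = [-3, 0, -1]
P̄ = F·P·Fᵀ + Q = [52 6 6; 6 41 41; 6 41 52]
S = H·P̄·Hᵀ + R = [661]
K = P̄·Hᵀ·S⁻¹ = [144/661; -64/661; -97/661]
x' − x̄ = [1296/661, -576/661, -873/661] = K·y
y = (KᵀK)⁻¹·Kᵀ·(x' − x̄) = [9]
z = y + H·x̄ = [9] + [-6] = [3]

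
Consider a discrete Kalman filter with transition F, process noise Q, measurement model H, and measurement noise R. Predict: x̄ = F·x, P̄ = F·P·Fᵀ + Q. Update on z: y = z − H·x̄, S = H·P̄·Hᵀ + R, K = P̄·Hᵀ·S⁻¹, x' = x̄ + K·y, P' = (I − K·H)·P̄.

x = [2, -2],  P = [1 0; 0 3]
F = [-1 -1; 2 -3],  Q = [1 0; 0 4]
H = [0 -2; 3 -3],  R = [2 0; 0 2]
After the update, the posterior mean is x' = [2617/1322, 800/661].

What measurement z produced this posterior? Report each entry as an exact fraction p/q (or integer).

x̄ = F·x = [0, 10]
P̄ = F·P·Fᵀ + Q = [5 7; 7 35]
S = H·P̄·Hᵀ + R = [142 168; 168 236]
K = P̄·Hᵀ·S⁻¹ = [-287/661 375/1322; -301/661 -21/661]
x' − x̄ = [2617/1322, -5810/661] = K·y
y = (KᵀK)⁻¹·Kᵀ·(x' − x̄) = [17, 33]
z = y + H·x̄ = [17, 33] + [-20, -30] = [-3, 3]

z = [-3, 3]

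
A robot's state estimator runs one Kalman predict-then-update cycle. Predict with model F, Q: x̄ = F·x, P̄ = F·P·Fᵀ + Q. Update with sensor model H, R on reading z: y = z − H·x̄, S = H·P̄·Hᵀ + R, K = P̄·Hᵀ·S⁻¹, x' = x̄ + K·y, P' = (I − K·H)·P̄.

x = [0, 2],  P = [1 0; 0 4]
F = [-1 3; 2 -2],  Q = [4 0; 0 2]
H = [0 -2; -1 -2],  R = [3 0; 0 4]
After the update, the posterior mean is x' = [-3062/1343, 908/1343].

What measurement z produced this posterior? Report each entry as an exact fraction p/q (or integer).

z = [-2, 2]

x̄ = F·x = [6, -4]
P̄ = F·P·Fᵀ + Q = [41 -26; -26 22]
S = H·P̄·Hᵀ + R = [91 36; 36 29]
K = P̄·Hᵀ·S⁻¹ = [1112/1343 -871/1343; -628/1343 -54/1343]
x' − x̄ = [-11120/1343, 6280/1343] = K·y
y = (KᵀK)⁻¹·Kᵀ·(x' − x̄) = [-10, 0]
z = y + H·x̄ = [-10, 0] + [8, 2] = [-2, 2]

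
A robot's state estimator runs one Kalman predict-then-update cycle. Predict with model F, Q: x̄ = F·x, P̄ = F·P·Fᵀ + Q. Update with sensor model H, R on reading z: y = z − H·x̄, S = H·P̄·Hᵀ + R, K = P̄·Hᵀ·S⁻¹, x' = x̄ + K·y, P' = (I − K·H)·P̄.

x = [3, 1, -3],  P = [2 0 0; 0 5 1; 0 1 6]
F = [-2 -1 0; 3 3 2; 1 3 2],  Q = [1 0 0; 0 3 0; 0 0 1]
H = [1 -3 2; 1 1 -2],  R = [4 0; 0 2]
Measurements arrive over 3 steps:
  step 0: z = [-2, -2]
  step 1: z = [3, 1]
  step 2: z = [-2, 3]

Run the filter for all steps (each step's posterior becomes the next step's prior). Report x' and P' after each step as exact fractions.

step 0: x̄ = F·x = [-7, 6, 0]
step 0: P̄ = F·P·Fᵀ + Q = [14 -29 -21; -29 102 87; -21 87 84]
step 0: y = z − H·x̄ = [23, -1]
step 0: S = H·P̄·Hᵀ + R = [318 126; 126 132]
step 0: K = P̄·Hᵀ·S⁻¹ = [731/4350 32/725; -49/150 -34/75; -61/725 -502/725]
step 0: x' = x̄ + K·y = [-13829/4350, -53/50, -901/725]
step 0: P' = (I − K·H)·P̄ = [12587/4350 377/150 1928/725; 377/150 181/50 88/25; 1928/725 88/25 2742/725]
step 1: x̄ = F·x = [32269/4350, -11022/725, -19237/2175]
step 1: P̄ = F·P·Fᵀ + Q = [38059/1450 -49676/725 -112921/2175; -49676/725 142203/725 108796/725; -112921/2175 108796/725 260041/2175]
step 1: y = z − H·x̄ = [-46889/1450, -7747/870]
step 1: S = H·P̄·Hᵀ + R = [980841/1450 258503/870; 258503/870 30103/174]
step 1: K = P̄·Hᵀ·S⁻¹ = [5019805/37508567 23630924/187542835; -13670688/37508567 -69604254/187542835; -4713196/37508567 -112344298/187542835]
step 1: x' = x̄ + K·y = [369165828/187542835, -21008883/187542835, 103698634/187542835]
step 1: P' = (I − K·H)·P̄ = [255850647/187542835 182021673/187542835 195305236/187542835; 182021673/187542835 388332807/187542835 354781494/187542835; 195305236/187542835 354781494/187542835 387387663/187542835]
step 2: x̄ = F·x = [-717322773/187542835, 1251868103/187542835, 513536447/187542835]
step 2: P̄ = F·P·Fᵀ + Q = [2327364922/187542835 -5829081292/187542835 -4441635358/187542835; -5829081292/187542835 17787261117/187542835 13816177748/187542835; -4441635358/187542835 13816177748/187542835 11618668307/187542835]
step 2: y = z − H·x̄ = [3070768518/187542835, 1055156069/187542835]
step 2: S = H·P̄·Hᵀ + R = [61051372887/187542835 24678492911/187542835; 24678492911/187542835 17808052793/187542835]
step 2: K = P̄·Hᵀ·S⁻¹ = [164914844346/1274850247141 156717082060/1274850247141; -467041472887/1274850247141 -474860847978/1274850247141; -163402560726/1274850247141 -765971320086/1274850247141]
step 2: x' = x̄ + K·y = [-1294119404875/1274850247141, -1809102420355/1274850247141, -3494181262285/1274850247141]
step 2: P' = (I − K·H)·P̄ = [1711184187122/1274850247141 1224637416370/1274850247141 1311193719686/1274850247141; 1224637416370/1274850247141 2633581210122/1274850247141 2403970161224/1274850247141; 1311193719686/1274850247141 2403970161224/1274850247141 2623553260541/1274850247141]

step 0: x' = [-13829/4350, -53/50, -901/725], P' = [12587/4350 377/150 1928/725; 377/150 181/50 88/25; 1928/725 88/25 2742/725]
step 1: x' = [369165828/187542835, -21008883/187542835, 103698634/187542835], P' = [255850647/187542835 182021673/187542835 195305236/187542835; 182021673/187542835 388332807/187542835 354781494/187542835; 195305236/187542835 354781494/187542835 387387663/187542835]
step 2: x' = [-1294119404875/1274850247141, -1809102420355/1274850247141, -3494181262285/1274850247141], P' = [1711184187122/1274850247141 1224637416370/1274850247141 1311193719686/1274850247141; 1224637416370/1274850247141 2633581210122/1274850247141 2403970161224/1274850247141; 1311193719686/1274850247141 2403970161224/1274850247141 2623553260541/1274850247141]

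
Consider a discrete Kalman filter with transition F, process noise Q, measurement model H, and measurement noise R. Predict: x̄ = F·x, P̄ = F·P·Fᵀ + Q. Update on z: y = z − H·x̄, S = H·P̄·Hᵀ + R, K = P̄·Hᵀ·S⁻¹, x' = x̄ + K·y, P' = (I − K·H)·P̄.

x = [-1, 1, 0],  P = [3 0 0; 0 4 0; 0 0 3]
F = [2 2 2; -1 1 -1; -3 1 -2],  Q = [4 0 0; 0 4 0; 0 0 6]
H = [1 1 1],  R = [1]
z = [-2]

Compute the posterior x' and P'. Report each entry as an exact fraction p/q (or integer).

x' = [-72/47, -22/47, 4/47]
P' = [1906/47 -449/47 -1448/47; -449/47 475/94 226/47; -1448/47 226/47 1245/47]

x̄ = F·x = [0, 2, 4]
P̄ = F·P·Fᵀ + Q = [44 -4 -22; -4 14 19; -22 19 49]
y = z − H·x̄ = [-8]
S = H·P̄·Hᵀ + R = [94]
K = P̄·Hᵀ·S⁻¹ = [9/47; 29/94; 23/47]
x' = x̄ + K·y = [-72/47, -22/47, 4/47]
P' = (I − K·H)·P̄ = [1906/47 -449/47 -1448/47; -449/47 475/94 226/47; -1448/47 226/47 1245/47]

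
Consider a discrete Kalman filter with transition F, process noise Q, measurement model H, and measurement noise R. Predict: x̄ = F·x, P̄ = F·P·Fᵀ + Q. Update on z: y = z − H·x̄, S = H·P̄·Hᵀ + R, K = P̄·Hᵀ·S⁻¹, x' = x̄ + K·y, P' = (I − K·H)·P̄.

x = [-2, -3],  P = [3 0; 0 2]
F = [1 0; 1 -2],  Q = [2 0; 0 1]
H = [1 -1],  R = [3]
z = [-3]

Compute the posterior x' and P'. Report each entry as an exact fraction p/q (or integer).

x' = [-11/7, 29/14]
P' = [33/7 30/7; 30/7 87/14]

x̄ = F·x = [-2, 4]
P̄ = F·P·Fᵀ + Q = [5 3; 3 12]
y = z − H·x̄ = [3]
S = H·P̄·Hᵀ + R = [14]
K = P̄·Hᵀ·S⁻¹ = [1/7; -9/14]
x' = x̄ + K·y = [-11/7, 29/14]
P' = (I − K·H)·P̄ = [33/7 30/7; 30/7 87/14]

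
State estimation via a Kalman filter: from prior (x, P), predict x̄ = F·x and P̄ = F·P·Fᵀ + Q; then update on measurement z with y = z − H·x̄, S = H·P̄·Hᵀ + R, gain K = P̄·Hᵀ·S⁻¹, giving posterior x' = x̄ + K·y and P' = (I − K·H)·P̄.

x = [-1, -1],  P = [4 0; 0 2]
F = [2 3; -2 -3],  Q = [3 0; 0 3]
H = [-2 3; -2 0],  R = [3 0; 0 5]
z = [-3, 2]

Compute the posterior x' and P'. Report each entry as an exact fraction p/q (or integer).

x' = [-1443/3143, -534/449]
P' = [2535/3143 210/449; 210/449 1053/1796]

x̄ = F·x = [-5, 5]
P̄ = F·P·Fᵀ + Q = [37 -34; -34 37]
y = z − H·x̄ = [-28, -8]
S = H·P̄·Hᵀ + R = [892 352; 352 153]
K = P̄·Hᵀ·S⁻¹ = [-220/3143 -1014/3143; 493/1796 -84/449]
x' = x̄ + K·y = [-1443/3143, -534/449]
P' = (I − K·H)·P̄ = [2535/3143 210/449; 210/449 1053/1796]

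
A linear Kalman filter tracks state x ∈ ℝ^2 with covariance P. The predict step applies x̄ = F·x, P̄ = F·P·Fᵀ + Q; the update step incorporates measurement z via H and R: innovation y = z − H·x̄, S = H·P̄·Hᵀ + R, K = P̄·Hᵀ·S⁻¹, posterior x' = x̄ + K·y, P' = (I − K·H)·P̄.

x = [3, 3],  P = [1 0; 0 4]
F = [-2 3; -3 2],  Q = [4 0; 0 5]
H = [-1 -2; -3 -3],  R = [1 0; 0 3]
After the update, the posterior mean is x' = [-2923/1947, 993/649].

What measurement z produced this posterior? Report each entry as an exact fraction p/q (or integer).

z = [-3, 2]

x̄ = F·x = [3, -3]
P̄ = F·P·Fᵀ + Q = [44 30; 30 30]
S = H·P̄·Hᵀ + R = [285 582; 582 1209]
K = P̄·Hᵀ·S⁻¹ = [1156/1947 -914/1947; -450/649 120/649]
x' − x̄ = [-8764/1947, 2940/649] = K·y
y = (KᵀK)⁻¹·Kᵀ·(x' − x̄) = [-6, 2]
z = y + H·x̄ = [-6, 2] + [3, 0] = [-3, 2]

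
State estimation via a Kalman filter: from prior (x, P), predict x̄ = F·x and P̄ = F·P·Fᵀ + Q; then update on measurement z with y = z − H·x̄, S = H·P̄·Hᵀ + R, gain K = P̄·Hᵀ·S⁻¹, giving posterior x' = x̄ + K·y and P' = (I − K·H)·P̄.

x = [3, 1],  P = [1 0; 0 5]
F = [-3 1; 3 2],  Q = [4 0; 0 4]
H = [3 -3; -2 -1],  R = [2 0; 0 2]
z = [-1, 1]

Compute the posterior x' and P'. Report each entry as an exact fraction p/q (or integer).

x̄ = F·x = [-8, 11]
P̄ = F·P·Fᵀ + Q = [18 1; 1 33]
y = z − H·x̄ = [56, -4]
S = H·P̄·Hᵀ + R = [443 -6; -6 111]
K = P̄·Hᵀ·S⁻¹ = [1813/16379 -16085/49137; -3622/16379 -16081/49137]
x' = x̄ + K·y = [-24172/49137, -3665/49137]
P' = (I − K·H)·P̄ = [11932/49137 8306/49137; 8306/49137 15550/49137]

x' = [-24172/49137, -3665/49137]
P' = [11932/49137 8306/49137; 8306/49137 15550/49137]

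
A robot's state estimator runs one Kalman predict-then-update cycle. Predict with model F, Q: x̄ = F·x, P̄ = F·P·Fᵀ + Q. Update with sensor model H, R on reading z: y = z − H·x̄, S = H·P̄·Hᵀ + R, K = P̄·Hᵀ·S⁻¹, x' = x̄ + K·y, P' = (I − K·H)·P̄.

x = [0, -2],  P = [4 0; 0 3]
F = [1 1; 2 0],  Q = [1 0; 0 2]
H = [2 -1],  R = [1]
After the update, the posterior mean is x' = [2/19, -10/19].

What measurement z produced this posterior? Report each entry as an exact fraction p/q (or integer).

z = [1]

x̄ = F·x = [-2, 0]
P̄ = F·P·Fᵀ + Q = [8 8; 8 18]
S = H·P̄·Hᵀ + R = [19]
K = P̄·Hᵀ·S⁻¹ = [8/19; -2/19]
x' − x̄ = [40/19, -10/19] = K·y
y = (KᵀK)⁻¹·Kᵀ·(x' − x̄) = [5]
z = y + H·x̄ = [5] + [-4] = [1]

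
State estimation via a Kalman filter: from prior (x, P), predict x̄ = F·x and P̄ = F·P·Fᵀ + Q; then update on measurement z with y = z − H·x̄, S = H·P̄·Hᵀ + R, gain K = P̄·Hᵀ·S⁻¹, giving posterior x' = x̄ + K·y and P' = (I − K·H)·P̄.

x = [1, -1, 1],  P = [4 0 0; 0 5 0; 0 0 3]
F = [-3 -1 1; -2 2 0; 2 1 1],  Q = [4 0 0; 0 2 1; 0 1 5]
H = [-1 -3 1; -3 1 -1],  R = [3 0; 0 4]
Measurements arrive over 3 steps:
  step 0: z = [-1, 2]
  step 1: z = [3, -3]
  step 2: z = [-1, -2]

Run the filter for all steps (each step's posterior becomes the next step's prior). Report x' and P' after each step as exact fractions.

step 0: x̄ = F·x = [-1, -4, 2]
step 0: P̄ = F·P·Fᵀ + Q = [48 14 -26; 14 38 -5; -26 -5 29]
step 0: y = z − H·x̄ = [-16, 5]
step 0: S = H·P̄·Hᵀ + R = [588 145; 145 273]
step 0: K = P̄·Hᵀ·S⁻¹ = [-16588/139499 -44332/139499; -36454/139499 19873/139499; 12730/139499 15722/139499]
step 0: x' = x̄ + K·y = [-95751/139499, 124633/139499, 153928/139499]
step 0: P' = (I − K·H)·P̄ = [161216/139499 -208886/139499 -515206/139499; -208886/139499 432707/139499 979873/139499; -515206/139499 979873/139499 2462603/139499]
step 1: x̄ = F·x = [316548/139499, 440768/139499, 87059/139499]
step 1: P̄ = F·P·Fᵀ + Q = [4782424/139499 3927584/139499 2622236/139499; 3927584/139499 4325778/139499 2932435/139499; 2622236/139499 2932435/139499 3301047/139499]
step 1: y = z − H·x̄ = [1970290/139499, 177438/139499]
step 1: S = H·P̄·Hᵀ + R = [48160392/139499 35974831/139499; 35974831/139499 37529679/139499]
step 1: K = P̄·Hᵀ·S⁻¹ = [-387766584/3679277893 -906882932/3679277893; -1079760922/3679277893 16485455/3679277893; -60360494/3679277893 -749502074/3679277893]
step 1: x' = x̄ + K·y = [1718578212/3679277893, -3604391734/3679277893, 490300485/3679277893]
step 1: P' = (I − K·H)·P̄ = [2593297496/3679277893 -2791179252/3679277893 -6943540012/3679277893; -2791179252/3679277893 7169028977/3679277893 15476624913/3679277893; -6943540012/3679277893 15476624913/3679277893 39305253245/3679277893]
step 2: x̄ = F·x = [-1061042417/3679277893, -10645939892/3679277893, 323065175/3679277893]
step 2: P̄ = F·P·Fᵀ + Q = [78491985992/3679277893 57226773880/3679277893 37475875564/3679277893; 57226773880/3679277893 68737295694/3679277893 46902117209/3679277893; 37475875564/3679277893 46902117209/3679277893 67258234441/3679277893]
step 2: y = z − H·x̄ = [-37001205161/3679277893, 427322030/3679277893]
step 2: S = H·P̄·Hᵀ + R = [762419904256/3679277893 532476745201/3679277893; 532476745201/3679277893 644830891321/3679277893]
step 2: K = P̄·Hᵀ·S⁻¹ = [-6056800517176/56560126278675 -13920442260044/56560126278675; -5421389752802/18853375426225 95648690487/18853375426225; -223674687682/56560126278675 -11462173810058/56560126278675]
step 2: x' = x̄ + K·y = [42983356630537/56560126278675, -19861031776/18853375426225, 5884524450559/56560126278675]
step 2: P' = (I − K·H)·P̄ = [40298272403144/56560126278675 -14556819836812/18853375426225 -108883507679692/56560126278675; -14556819836812/18853375426225 37054426921853/18853375426225 80342291670341/18853375426225; -108883507679692/56560126278675 80342291670341/18853375426225 613526093290331/56560126278675]

step 0: x' = [-95751/139499, 124633/139499, 153928/139499], P' = [161216/139499 -208886/139499 -515206/139499; -208886/139499 432707/139499 979873/139499; -515206/139499 979873/139499 2462603/139499]
step 1: x' = [1718578212/3679277893, -3604391734/3679277893, 490300485/3679277893], P' = [2593297496/3679277893 -2791179252/3679277893 -6943540012/3679277893; -2791179252/3679277893 7169028977/3679277893 15476624913/3679277893; -6943540012/3679277893 15476624913/3679277893 39305253245/3679277893]
step 2: x' = [42983356630537/56560126278675, -19861031776/18853375426225, 5884524450559/56560126278675], P' = [40298272403144/56560126278675 -14556819836812/18853375426225 -108883507679692/56560126278675; -14556819836812/18853375426225 37054426921853/18853375426225 80342291670341/18853375426225; -108883507679692/56560126278675 80342291670341/18853375426225 613526093290331/56560126278675]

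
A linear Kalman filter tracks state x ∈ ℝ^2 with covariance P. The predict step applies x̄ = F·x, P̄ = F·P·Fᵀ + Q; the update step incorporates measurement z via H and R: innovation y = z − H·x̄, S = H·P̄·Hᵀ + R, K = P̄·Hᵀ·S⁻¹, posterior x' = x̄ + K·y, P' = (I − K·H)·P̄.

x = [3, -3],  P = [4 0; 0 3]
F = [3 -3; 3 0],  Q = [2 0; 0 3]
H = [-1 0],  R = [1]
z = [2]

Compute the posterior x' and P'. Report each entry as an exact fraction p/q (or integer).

x' = [-56/33, -21/11]
P' = [65/66 6/11; 6/11 213/11]

x̄ = F·x = [18, 9]
P̄ = F·P·Fᵀ + Q = [65 36; 36 39]
y = z − H·x̄ = [20]
S = H·P̄·Hᵀ + R = [66]
K = P̄·Hᵀ·S⁻¹ = [-65/66; -6/11]
x' = x̄ + K·y = [-56/33, -21/11]
P' = (I − K·H)·P̄ = [65/66 6/11; 6/11 213/11]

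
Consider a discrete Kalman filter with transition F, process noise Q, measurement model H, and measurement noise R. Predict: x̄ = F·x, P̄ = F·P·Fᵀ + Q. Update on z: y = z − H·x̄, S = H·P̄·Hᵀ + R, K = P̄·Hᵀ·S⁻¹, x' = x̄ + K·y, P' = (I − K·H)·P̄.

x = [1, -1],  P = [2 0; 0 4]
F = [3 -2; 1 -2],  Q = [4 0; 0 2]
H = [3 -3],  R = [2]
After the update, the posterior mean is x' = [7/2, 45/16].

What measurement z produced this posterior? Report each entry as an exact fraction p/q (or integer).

z = [2]

x̄ = F·x = [5, 3]
P̄ = F·P·Fᵀ + Q = [38 22; 22 20]
S = H·P̄·Hᵀ + R = [128]
K = P̄·Hᵀ·S⁻¹ = [3/8; 3/64]
x' − x̄ = [-3/2, -3/16] = K·y
y = (KᵀK)⁻¹·Kᵀ·(x' − x̄) = [-4]
z = y + H·x̄ = [-4] + [6] = [2]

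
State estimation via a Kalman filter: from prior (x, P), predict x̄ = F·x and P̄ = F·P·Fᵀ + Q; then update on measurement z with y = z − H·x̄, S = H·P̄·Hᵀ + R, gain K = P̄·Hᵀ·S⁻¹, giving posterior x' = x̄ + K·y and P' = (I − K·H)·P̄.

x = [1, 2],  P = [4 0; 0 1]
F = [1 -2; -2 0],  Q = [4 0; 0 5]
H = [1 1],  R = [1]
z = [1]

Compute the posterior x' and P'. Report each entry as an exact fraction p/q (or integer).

x̄ = F·x = [-3, -2]
P̄ = F·P·Fᵀ + Q = [12 -8; -8 21]
y = z − H·x̄ = [6]
S = H·P̄·Hᵀ + R = [18]
K = P̄·Hᵀ·S⁻¹ = [2/9; 13/18]
x' = x̄ + K·y = [-5/3, 7/3]
P' = (I − K·H)·P̄ = [100/9 -98/9; -98/9 209/18]

x' = [-5/3, 7/3]
P' = [100/9 -98/9; -98/9 209/18]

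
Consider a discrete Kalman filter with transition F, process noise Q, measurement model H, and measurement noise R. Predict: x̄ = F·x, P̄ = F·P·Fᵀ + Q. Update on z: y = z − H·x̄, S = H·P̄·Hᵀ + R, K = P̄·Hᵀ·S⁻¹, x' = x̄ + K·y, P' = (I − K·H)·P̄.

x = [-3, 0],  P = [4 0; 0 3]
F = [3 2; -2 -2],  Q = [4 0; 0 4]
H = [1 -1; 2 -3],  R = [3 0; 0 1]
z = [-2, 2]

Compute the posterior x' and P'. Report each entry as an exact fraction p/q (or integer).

x̄ = F·x = [-9, 6]
P̄ = F·P·Fᵀ + Q = [52 -36; -36 32]
y = z − H·x̄ = [13, 38]
S = H·P̄·Hᵀ + R = [159 380; 380 929]
K = P̄·Hᵀ·S⁻¹ = [1192/3311 268/3311; 668/3311 -872/3311]
x' = x̄ + K·y = [-4119/3311, -4586/3311]
P' = (I − K·H)·P̄ = [10460/3311 6884/3311; 6884/3311 4880/3311]

x' = [-4119/3311, -4586/3311]
P' = [10460/3311 6884/3311; 6884/3311 4880/3311]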